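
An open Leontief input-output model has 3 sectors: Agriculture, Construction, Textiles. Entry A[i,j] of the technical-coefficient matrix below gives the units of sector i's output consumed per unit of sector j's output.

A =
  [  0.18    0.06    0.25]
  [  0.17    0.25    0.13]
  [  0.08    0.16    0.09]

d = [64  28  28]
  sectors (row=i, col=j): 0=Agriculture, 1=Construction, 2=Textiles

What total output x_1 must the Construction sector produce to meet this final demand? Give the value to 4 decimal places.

Form M = I − A:
  [  0.82   -0.06   -0.25]
  [ -0.17    0.75   -0.13]
  [ -0.08   -0.16    0.91]
Leontief inverse L = M⁻¹:
  [  1.2952    0.1852    0.3823]
  [  0.3232    1.4214    0.2918]
  [  0.1707    0.2662    1.1838]
Total output x = L · d:
  x_0 = 1.2952·64 + 0.1852·28 + 0.3823·28 = 98.7809
  x_1 = 0.3232·64 + 1.4214·28 + 0.2918·28 = 68.6546
  x_2 = 0.1707·64 + 0.2662·28 + 1.1838·28 = 51.5244

68.6546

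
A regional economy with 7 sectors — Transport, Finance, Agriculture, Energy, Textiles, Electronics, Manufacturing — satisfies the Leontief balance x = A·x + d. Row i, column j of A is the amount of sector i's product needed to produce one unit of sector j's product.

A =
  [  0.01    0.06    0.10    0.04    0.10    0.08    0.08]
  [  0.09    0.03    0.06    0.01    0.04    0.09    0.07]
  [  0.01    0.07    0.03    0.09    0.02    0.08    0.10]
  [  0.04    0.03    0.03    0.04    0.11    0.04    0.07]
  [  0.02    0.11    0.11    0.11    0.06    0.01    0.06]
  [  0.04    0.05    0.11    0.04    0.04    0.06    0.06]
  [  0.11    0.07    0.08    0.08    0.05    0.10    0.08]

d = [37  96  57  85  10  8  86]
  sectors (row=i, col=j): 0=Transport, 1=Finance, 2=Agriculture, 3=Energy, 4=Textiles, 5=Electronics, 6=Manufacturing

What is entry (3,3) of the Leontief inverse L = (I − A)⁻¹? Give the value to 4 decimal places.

Form M = I − A:
  [  0.99   -0.06   -0.10   -0.04   -0.10   -0.08   -0.08]
  [ -0.09    0.97   -0.06   -0.01   -0.04   -0.09   -0.07]
  [ -0.01   -0.07    0.97   -0.09   -0.02   -0.08   -0.10]
  [ -0.04   -0.03   -0.03    0.96   -0.11   -0.04   -0.07]
  [ -0.02   -0.11   -0.11   -0.11    0.94   -0.01   -0.06]
  [ -0.04   -0.05   -0.11   -0.04   -0.04    0.94   -0.06]
  [ -0.11   -0.07   -0.08   -0.08   -0.05   -0.10    0.92]
Leontief inverse L = M⁻¹:
  [  1.0500    0.1131    0.1616    0.0941    0.1443    0.1347    0.1428]
  [  0.1218    1.0735    0.1155    0.0523    0.0797    0.1391    0.1231]
  [  0.0495    0.1098    1.0811    0.1297    0.0617    0.1291    0.1525]
  [  0.0706    0.0732    0.0810    1.0832    0.1488    0.0801    0.1179]
  [  0.0614    0.1587    0.1646    0.1598    1.1087    0.0662    0.1241]
  [  0.0726    0.0929    0.1599    0.0837    0.0782    1.1091    0.1146]
  [  0.1565    0.1298    0.1555    0.1385    0.1104    0.1690    1.1561]
Total output x = L · d:
  x_0 = 1.0500·37 + 0.1131·96 + 0.1616·57 + 0.0941·85 + 0.1443·10 + 0.1347·8 + 0.1428·86 = 81.7286
  x_1 = 0.1218·37 + 1.0735·96 + 0.1155·57 + 0.0523·85 + 0.0797·10 + 0.1391·8 + 0.1231·86 = 131.0856
  x_2 = 0.0495·37 + 0.1098·96 + 1.0811·57 + 0.1297·85 + 0.0617·10 + 0.1291·8 + 0.1525·86 = 99.7790
  x_3 = 0.0706·37 + 0.0732·96 + 0.0810·57 + 1.0832·85 + 0.1488·10 + 0.0801·8 + 0.1179·86 = 118.5896
  x_4 = 0.0614·37 + 0.1587·96 + 0.1646·57 + 0.1598·85 + 1.1087·10 + 0.0662·8 + 0.1241·86 = 62.7597
  x_5 = 0.0726·37 + 0.0929·96 + 0.1599·57 + 0.0837·85 + 0.0782·10 + 1.1091·8 + 0.1146·86 = 47.3396
  x_6 = 0.1565·37 + 0.1298·96 + 0.1555·57 + 0.1385·85 + 0.1104·10 + 0.1690·8 + 1.1561·86 = 140.7691

L[3,3] = 1.0832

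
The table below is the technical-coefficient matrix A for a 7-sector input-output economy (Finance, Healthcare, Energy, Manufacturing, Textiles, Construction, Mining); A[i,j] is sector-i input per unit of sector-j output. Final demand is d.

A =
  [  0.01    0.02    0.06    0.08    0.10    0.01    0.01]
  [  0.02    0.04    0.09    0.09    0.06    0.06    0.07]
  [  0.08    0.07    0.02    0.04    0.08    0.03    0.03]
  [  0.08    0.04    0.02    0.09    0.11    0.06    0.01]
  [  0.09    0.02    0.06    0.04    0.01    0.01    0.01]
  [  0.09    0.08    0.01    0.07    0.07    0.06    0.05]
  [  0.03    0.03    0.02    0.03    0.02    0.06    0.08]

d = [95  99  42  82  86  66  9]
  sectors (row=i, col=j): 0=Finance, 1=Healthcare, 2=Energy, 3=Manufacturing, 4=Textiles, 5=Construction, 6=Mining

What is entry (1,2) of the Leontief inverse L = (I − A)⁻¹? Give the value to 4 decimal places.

L[1,2] = 0.1137

Form M = I − A:
  [  0.99   -0.02   -0.06   -0.08   -0.10   -0.01   -0.01]
  [ -0.02    0.96   -0.09   -0.09   -0.06   -0.06   -0.07]
  [ -0.08   -0.07    0.98   -0.04   -0.08   -0.03   -0.03]
  [ -0.08   -0.04   -0.02    0.91   -0.11   -0.06   -0.01]
  [ -0.09   -0.02   -0.06   -0.04    0.99   -0.01   -0.01]
  [ -0.09   -0.08   -0.01   -0.07   -0.07    0.94   -0.05]
  [ -0.03   -0.03   -0.02   -0.03   -0.02   -0.06    0.92]
Leontief inverse L = M⁻¹:
  [  1.0403    0.0372    0.0778    0.1068    0.1277    0.0254    0.0206]
  [  0.0615    1.0690    0.1137    0.1305    0.1028    0.0879    0.0930]
  [  0.1085    0.0895    1.0452    0.0747    0.1136    0.0492    0.0468]
  [  0.1186    0.0639    0.0469    1.1316    0.1517    0.0823    0.0261]
  [  0.1090    0.0345    0.0754    0.0643    1.0384    0.0222    0.0195]
  [  0.1257    0.1054    0.0392    0.1141    0.1132    1.0862    0.0722]
  [  0.0527    0.0477    0.0347    0.0551    0.0449    0.0788    1.0977]
Total output x = L · d:
  x_0 = 1.0403·95 + 0.0372·99 + 0.0778·42 + 0.1068·82 + 0.1277·86 + 0.0254·66 + 0.0206·9 = 127.3850
  x_1 = 0.0615·95 + 1.0690·99 + 0.1137·42 + 0.1305·82 + 0.1028·86 + 0.0879·66 + 0.0930·9 = 142.6264
  x_2 = 0.1085·95 + 0.0895·99 + 1.0452·42 + 0.0747·82 + 0.1136·86 + 0.0492·66 + 0.0468·9 = 82.6248
  x_3 = 0.1186·95 + 0.0639·99 + 0.0469·42 + 1.1316·82 + 0.1517·86 + 0.0823·66 + 0.0261·9 = 131.0644
  x_4 = 0.1090·95 + 0.0345·99 + 0.0754·42 + 0.0643·82 + 1.0384·86 + 0.0222·66 + 0.0195·9 = 113.1498
  x_5 = 0.1257·95 + 0.1054·99 + 0.0392·42 + 0.1141·82 + 0.1132·86 + 1.0862·66 + 0.0722·9 = 115.4557
  x_6 = 0.0527·95 + 0.0477·99 + 0.0347·42 + 0.0551·82 + 0.0449·86 + 0.0788·66 + 1.0977·9 = 34.6469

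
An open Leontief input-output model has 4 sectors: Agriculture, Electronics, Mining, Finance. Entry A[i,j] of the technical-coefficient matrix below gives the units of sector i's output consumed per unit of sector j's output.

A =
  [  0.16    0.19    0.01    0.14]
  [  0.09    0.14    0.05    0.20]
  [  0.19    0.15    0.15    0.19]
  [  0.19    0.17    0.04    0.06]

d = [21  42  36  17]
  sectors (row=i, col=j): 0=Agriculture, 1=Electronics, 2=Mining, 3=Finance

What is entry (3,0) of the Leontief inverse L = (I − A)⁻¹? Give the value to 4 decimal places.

Form M = I − A:
  [  0.84   -0.19   -0.01   -0.14]
  [ -0.09    0.86   -0.05   -0.20]
  [ -0.19   -0.15    0.85   -0.19]
  [ -0.19   -0.17   -0.04    0.94]
Leontief inverse L = M⁻¹:
  [  1.3023    0.3513    0.0491    0.2786]
  [  0.2349    1.2964    0.0945    0.3299]
  [  0.4047    0.3792    1.2218    0.3879]
  [  0.3229    0.3216    0.0790    1.1963]
Total output x = L · d:
  x_0 = 1.3023·21 + 0.3513·42 + 0.0491·36 + 0.2786·17 = 48.6083
  x_1 = 0.2349·21 + 1.2964·42 + 0.0945·36 + 0.3299·17 = 68.3944
  x_2 = 0.4047·21 + 0.3792·42 + 1.2218·36 + 0.3879·17 = 75.0050
  x_3 = 0.3229·21 + 0.3216·42 + 0.0790·36 + 1.1963·17 = 43.4711

L[3,0] = 0.3229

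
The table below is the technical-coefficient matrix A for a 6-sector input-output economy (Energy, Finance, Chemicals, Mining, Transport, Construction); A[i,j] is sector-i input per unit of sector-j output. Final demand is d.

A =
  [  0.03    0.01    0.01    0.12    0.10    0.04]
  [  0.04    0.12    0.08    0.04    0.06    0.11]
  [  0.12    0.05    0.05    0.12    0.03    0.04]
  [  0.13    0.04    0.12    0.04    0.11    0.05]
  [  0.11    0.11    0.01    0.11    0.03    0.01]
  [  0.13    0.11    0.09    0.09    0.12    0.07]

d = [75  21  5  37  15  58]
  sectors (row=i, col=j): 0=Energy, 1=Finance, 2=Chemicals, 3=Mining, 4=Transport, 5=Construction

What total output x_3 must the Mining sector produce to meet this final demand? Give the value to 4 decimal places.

Form M = I − A:
  [  0.97   -0.01   -0.01   -0.12   -0.10   -0.04]
  [ -0.04    0.88   -0.08   -0.04   -0.06   -0.11]
  [ -0.12   -0.05    0.95   -0.12   -0.03   -0.04]
  [ -0.13   -0.04   -0.12    0.96   -0.11   -0.05]
  [ -0.11   -0.11   -0.01   -0.11    0.97   -0.01]
  [ -0.13   -0.11   -0.09   -0.09   -0.12    0.93]
Leontief inverse L = M⁻¹:
  [  1.0855    0.0483    0.0441    0.1657    0.1431    0.0647]
  [  0.1145    1.1849    0.1309    0.1087    0.1210    0.1579]
  [  0.1836    0.0931    1.0934    0.1808    0.0885    0.0766]
  [  0.2051    0.0948    0.1617    1.1193    0.1700    0.0890]
  [  0.1635    0.1535    0.0510    0.1618    1.0831    0.0477]
  [  0.2240    0.1849    0.1497    0.1827    0.1991    1.1252]
Total output x = L · d:
  x_0 = 1.0855·75 + 0.0483·21 + 0.0441·5 + 0.1657·37 + 0.1431·15 + 0.0647·58 = 94.6770
  x_1 = 0.1145·75 + 1.1849·21 + 0.1309·5 + 0.1087·37 + 0.1210·15 + 0.1579·58 = 49.1191
  x_2 = 0.1836·75 + 0.0931·21 + 1.0934·5 + 0.1808·37 + 0.0885·15 + 0.0766·58 = 33.6568
  x_3 = 0.2051·75 + 0.0948·21 + 0.1617·5 + 1.1193·37 + 0.1700·15 + 0.0890·58 = 67.3077
  x_4 = 0.1635·75 + 0.1535·21 + 0.0510·5 + 0.1618·37 + 1.0831·15 + 0.0477·58 = 40.7447
  x_5 = 0.2240·75 + 0.1849·21 + 0.1497·5 + 0.1827·37 + 0.1991·15 + 1.1252·58 = 96.4379

67.3077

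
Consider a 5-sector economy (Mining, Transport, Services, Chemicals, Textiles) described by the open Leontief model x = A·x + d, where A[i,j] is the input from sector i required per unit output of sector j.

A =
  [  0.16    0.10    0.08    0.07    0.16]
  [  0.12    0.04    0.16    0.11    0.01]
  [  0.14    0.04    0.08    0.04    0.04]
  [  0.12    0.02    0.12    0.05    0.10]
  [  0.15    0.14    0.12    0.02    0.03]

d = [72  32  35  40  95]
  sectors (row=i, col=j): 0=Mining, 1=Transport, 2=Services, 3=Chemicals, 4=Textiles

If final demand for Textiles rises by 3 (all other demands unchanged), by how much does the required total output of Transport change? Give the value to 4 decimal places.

0.2257

Form M = I − A:
  [  0.84   -0.10   -0.08   -0.07   -0.16]
  [ -0.12    0.96   -0.16   -0.11   -0.01]
  [ -0.14   -0.04    0.92   -0.04   -0.04]
  [ -0.12   -0.02   -0.12    0.95   -0.10]
  [ -0.15   -0.14   -0.12   -0.02    0.97]
Leontief inverse L = M⁻¹:
  [  1.3103    0.1822    0.1939    0.1309    0.2395]
  [  0.2312    1.0899    0.2397    0.1549    0.0752]
  [  0.2311    0.0871    1.1446    0.0773    0.0942]
  [  0.2279    0.0778    0.1962    1.0900    0.1589]
  [  0.2693    0.1979    0.2102    0.0746    1.0937]
Total output x = L · d:
  x_0 = 1.3103·72 + 0.1822·32 + 0.1939·35 + 0.1309·40 + 0.2395·95 = 134.9462
  x_1 = 0.2312·72 + 1.0899·32 + 0.2397·35 + 0.1549·40 + 0.0752·95 = 73.2578
  x_2 = 0.2311·72 + 0.0871·32 + 1.1446·35 + 0.0773·40 + 0.0942·95 = 71.5217
  x_3 = 0.2279·72 + 0.0778·32 + 0.1962·35 + 1.0900·40 + 0.1589·95 = 84.4613
  x_4 = 0.2693·72 + 0.1979·32 + 0.2102·35 + 0.0746·40 + 1.0937·95 = 139.9689
Δx_1 = L[1,4] · Δd_4 = 0.0752 · 3 = 0.2257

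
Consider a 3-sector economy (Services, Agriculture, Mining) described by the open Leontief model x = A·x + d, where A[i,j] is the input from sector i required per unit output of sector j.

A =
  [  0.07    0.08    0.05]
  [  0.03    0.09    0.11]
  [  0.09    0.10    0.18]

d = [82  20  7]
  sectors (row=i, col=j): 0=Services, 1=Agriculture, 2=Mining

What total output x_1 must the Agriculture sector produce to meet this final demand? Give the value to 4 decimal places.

27.6588

Form M = I − A:
  [  0.93   -0.08   -0.05]
  [ -0.03    0.91   -0.11]
  [ -0.09   -0.10    0.82]
Leontief inverse L = M⁻¹:
  [  1.0864    0.1043    0.0802]
  [  0.0510    1.1202    0.1534]
  [  0.1255    0.1481    1.2470]
Total output x = L · d:
  x_0 = 1.0864·82 + 0.1043·20 + 0.0802·7 = 91.7329
  x_1 = 0.0510·82 + 1.1202·20 + 0.1534·7 = 27.6588
  x_2 = 0.1255·82 + 0.1481·20 + 1.2470·7 = 21.9779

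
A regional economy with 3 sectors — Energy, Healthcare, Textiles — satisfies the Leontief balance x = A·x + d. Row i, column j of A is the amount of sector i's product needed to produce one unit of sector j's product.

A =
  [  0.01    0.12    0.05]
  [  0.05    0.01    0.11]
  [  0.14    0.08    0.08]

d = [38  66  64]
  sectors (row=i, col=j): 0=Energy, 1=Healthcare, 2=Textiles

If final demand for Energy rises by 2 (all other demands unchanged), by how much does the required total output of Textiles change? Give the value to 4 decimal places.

Form M = I − A:
  [  0.99   -0.12   -0.05]
  [ -0.05    0.99   -0.11]
  [ -0.14   -0.08    0.92]
Leontief inverse L = M⁻¹:
  [  1.0268    0.1302    0.0714]
  [  0.0699    1.0288    0.1268]
  [  0.1623    0.1093    1.1088]
Total output x = L · d:
  x_0 = 1.0268·38 + 0.1302·66 + 0.0714·64 = 52.1800
  x_1 = 0.0699·38 + 1.0288·66 + 0.1268·64 = 78.6739
  x_2 = 0.1623·38 + 0.1093·66 + 1.1088·64 = 84.3469
Δx_2 = L[2,0] · Δd_0 = 0.1623 · 2 = 0.3247

0.3247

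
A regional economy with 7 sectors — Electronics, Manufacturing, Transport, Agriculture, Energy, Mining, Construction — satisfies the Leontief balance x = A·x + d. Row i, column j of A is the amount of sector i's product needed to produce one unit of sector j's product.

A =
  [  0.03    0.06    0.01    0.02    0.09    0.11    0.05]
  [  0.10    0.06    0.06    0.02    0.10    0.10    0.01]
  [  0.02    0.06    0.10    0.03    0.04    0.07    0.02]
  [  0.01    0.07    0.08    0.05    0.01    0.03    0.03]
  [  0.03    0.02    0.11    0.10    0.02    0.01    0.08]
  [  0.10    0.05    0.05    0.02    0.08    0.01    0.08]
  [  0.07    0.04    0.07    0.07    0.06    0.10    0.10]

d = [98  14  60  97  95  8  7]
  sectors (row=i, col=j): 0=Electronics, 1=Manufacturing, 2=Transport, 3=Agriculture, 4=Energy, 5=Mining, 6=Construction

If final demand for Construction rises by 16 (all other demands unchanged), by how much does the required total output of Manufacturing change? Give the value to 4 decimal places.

Form M = I − A:
  [  0.97   -0.06   -0.01   -0.02   -0.09   -0.11   -0.05]
  [ -0.10    0.94   -0.06   -0.02   -0.10   -0.10   -0.01]
  [ -0.02   -0.06    0.90   -0.03   -0.04   -0.07   -0.02]
  [ -0.01   -0.07   -0.08    0.95   -0.01   -0.03   -0.03]
  [ -0.03   -0.02   -0.11   -0.10    0.98   -0.01   -0.08]
  [ -0.10   -0.05   -0.05   -0.02   -0.08    0.99   -0.08]
  [ -0.07   -0.04   -0.07   -0.07   -0.06   -0.10    0.90]
Leontief inverse L = M⁻¹:
  [  1.0666    0.0890    0.0523    0.0487    0.1266    0.1427    0.0870]
  [  0.1384    1.0961    0.1085    0.0512    0.1441    0.1418    0.0494]
  [  0.0493    0.0887    1.1402    0.0520    0.0718    0.1020    0.0462]
  [  0.0339    0.0949    0.1132    1.0676    0.0362    0.0591    0.0495]
  [  0.0551    0.0523    0.1547    0.1266    1.0490    0.0478    0.1088]
  [  0.1316    0.0816    0.0934    0.0506    0.1179    1.0540    0.1161]
  [  0.1139    0.0825    0.1271    0.1072    0.1077    0.1502    1.1477]
Total output x = L · d:
  x_0 = 1.0666·98 + 0.0890·14 + 0.0523·60 + 0.0487·97 + 0.1266·95 + 0.1427·8 + 0.0870·7 = 127.4191
  x_1 = 0.1384·98 + 1.0961·14 + 0.1085·60 + 0.0512·97 + 0.1441·95 + 0.1418·8 + 0.0494·7 = 55.5560
  x_2 = 0.0493·98 + 0.0887·14 + 1.1402·60 + 0.0520·97 + 0.0718·95 + 0.1020·8 + 0.0462·7 = 87.4938
  x_3 = 0.0339·98 + 0.0949·14 + 0.1132·60 + 1.0676·97 + 0.0362·95 + 0.0591·8 + 0.0495·7 = 119.2540
  x_4 = 0.0551·98 + 0.0523·14 + 0.1547·60 + 0.1266·97 + 1.0490·95 + 0.0478·8 + 0.1088·7 = 128.4873
  x_5 = 0.1316·98 + 0.0816·14 + 0.0934·60 + 0.0506·97 + 0.1179·95 + 1.0540·8 + 0.1161·7 = 44.9926
  x_6 = 0.1139·98 + 0.0825·14 + 0.1271·60 + 0.1072·97 + 0.1077·95 + 0.1502·8 + 1.1477·7 = 49.8027
Δx_1 = L[1,6] · Δd_6 = 0.0494 · 16 = 0.7903

0.7903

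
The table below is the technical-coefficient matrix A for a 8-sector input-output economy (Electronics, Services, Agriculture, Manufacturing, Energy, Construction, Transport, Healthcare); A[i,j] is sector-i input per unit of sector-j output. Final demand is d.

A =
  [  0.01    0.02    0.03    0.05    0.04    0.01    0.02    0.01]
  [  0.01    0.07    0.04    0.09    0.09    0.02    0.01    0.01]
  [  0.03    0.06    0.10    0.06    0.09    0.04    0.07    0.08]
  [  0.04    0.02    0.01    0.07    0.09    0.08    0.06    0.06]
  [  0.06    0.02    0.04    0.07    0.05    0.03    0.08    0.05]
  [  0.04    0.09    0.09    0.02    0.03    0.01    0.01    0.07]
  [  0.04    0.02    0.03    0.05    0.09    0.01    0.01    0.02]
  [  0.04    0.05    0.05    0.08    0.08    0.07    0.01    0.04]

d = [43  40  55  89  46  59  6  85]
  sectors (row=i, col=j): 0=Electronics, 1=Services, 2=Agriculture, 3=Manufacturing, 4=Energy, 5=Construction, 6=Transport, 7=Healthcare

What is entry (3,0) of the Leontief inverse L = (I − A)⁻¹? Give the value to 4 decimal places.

Form M = I − A:
  [  0.99   -0.02   -0.03   -0.05   -0.04   -0.01   -0.02   -0.01]
  [ -0.01    0.93   -0.04   -0.09   -0.09   -0.02   -0.01   -0.01]
  [ -0.03   -0.06    0.90   -0.06   -0.09   -0.04   -0.07   -0.08]
  [ -0.04   -0.02   -0.01    0.93   -0.09   -0.08   -0.06   -0.06]
  [ -0.06   -0.02   -0.04   -0.07    0.95   -0.03   -0.08   -0.05]
  [ -0.04   -0.09   -0.09   -0.02   -0.03    0.99   -0.01   -0.07]
  [ -0.04   -0.02   -0.03   -0.05   -0.09   -0.01    0.99   -0.02]
  [ -0.04   -0.05   -0.05   -0.08   -0.08   -0.07   -0.01    0.96]
Leontief inverse L = M⁻¹:
  [  1.0216    0.0319    0.0438    0.0700    0.0628    0.0224    0.0338    0.0246]
  [  0.0306    1.0924    0.0641    0.1272    0.1306    0.0421    0.0352    0.0356]
  [  0.0615    0.0965    1.1429    0.1153    0.1532    0.0722    0.1043    0.1195]
  [  0.0661    0.0477    0.0410    1.1109    0.1354    0.1044    0.0849    0.0905]
  [  0.0826    0.0435    0.0675    0.1087    1.0948    0.0529    0.1033    0.0768]
  [  0.0586    0.1176    0.1207    0.0601    0.0744    1.0321    0.0320    0.0955]
  [  0.0565    0.0354    0.0488    0.0780    0.1195    0.0264    1.0301    0.0395]
  [  0.0646    0.0798    0.0830    0.1224    0.1266    0.0955    0.0374    1.0721]
Total output x = L · d:
  x_0 = 1.0216·43 + 0.0319·40 + 0.0438·55 + 0.0700·89 + 0.0628·46 + 0.0224·59 + 0.0338·6 + 0.0246·85 = 60.3439
  x_1 = 0.0306·43 + 1.0924·40 + 0.0641·55 + 0.1272·89 + 0.1306·46 + 0.0421·59 + 0.0352·6 + 0.0356·85 = 71.5817
  x_2 = 0.0615·43 + 0.0965·40 + 1.1429·55 + 0.1153·89 + 0.1532·46 + 0.0722·59 + 0.1043·6 + 0.1195·85 = 101.7194
  x_3 = 0.0661·43 + 0.0477·40 + 0.0410·55 + 1.1109·89 + 0.1354·46 + 0.1044·59 + 0.0849·6 + 0.0905·85 = 126.4574
  x_4 = 0.0826·43 + 0.0435·40 + 0.0675·55 + 0.1087·89 + 1.0948·46 + 0.0529·59 + 0.1033·6 + 0.0768·85 = 79.3105
  x_5 = 0.0586·43 + 0.1176·40 + 0.1207·55 + 0.0601·89 + 0.0744·46 + 1.0321·59 + 0.0320·6 + 0.0955·85 = 91.8350
  x_6 = 0.0565·43 + 0.0354·40 + 0.0488·55 + 0.0780·89 + 0.1195·46 + 0.0264·59 + 1.0301·6 + 0.0395·85 = 30.0615
  x_7 = 0.0646·43 + 0.0798·40 + 0.0830·55 + 0.1224·89 + 0.1266·46 + 0.0955·59 + 0.0374·6 + 1.0721·85 = 124.2389

L[3,0] = 0.0661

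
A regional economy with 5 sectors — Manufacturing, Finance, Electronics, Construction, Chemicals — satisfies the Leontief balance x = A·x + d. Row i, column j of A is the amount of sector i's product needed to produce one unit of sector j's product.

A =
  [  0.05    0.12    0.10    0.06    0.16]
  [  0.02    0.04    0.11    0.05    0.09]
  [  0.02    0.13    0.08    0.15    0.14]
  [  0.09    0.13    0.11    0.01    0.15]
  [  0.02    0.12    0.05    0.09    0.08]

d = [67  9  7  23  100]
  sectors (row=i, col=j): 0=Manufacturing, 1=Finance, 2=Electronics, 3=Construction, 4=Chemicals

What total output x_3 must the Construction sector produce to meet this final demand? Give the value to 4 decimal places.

Form M = I − A:
  [  0.95   -0.12   -0.10   -0.06   -0.16]
  [ -0.02    0.96   -0.11   -0.05   -0.09]
  [ -0.02   -0.13    0.92   -0.15   -0.14]
  [ -0.09   -0.13   -0.11    0.99   -0.15]
  [ -0.02   -0.12   -0.05   -0.09    0.92]
Leontief inverse L = M⁻¹:
  [  1.0777    0.2064    0.1705    0.1247    0.2539]
  [  0.0387    1.0997    0.1554    0.0954    0.1535]
  [  0.0542    0.2225    1.1580    0.2120    0.2420]
  [  0.1156    0.2153    0.1804    1.0775    0.2443]
  [  0.0427    0.1811    0.1046    0.1321    1.1495]
Total output x = L · d:
  x_0 = 1.0777·67 + 0.2064·9 + 0.1705·7 + 0.1247·23 + 0.2539·100 = 103.5161
  x_1 = 0.0387·67 + 1.0997·9 + 0.1554·7 + 0.0954·23 + 0.1535·100 = 31.1222
  x_2 = 0.0542·67 + 0.2225·9 + 1.1580·7 + 0.2120·23 + 0.2420·100 = 42.8153
  x_3 = 0.1156·67 + 0.2153·9 + 0.1804·7 + 1.0775·23 + 0.2443·100 = 60.1562
  x_4 = 0.0427·67 + 0.1811·9 + 0.1046·7 + 0.1321·23 + 1.1495·100 = 123.2172

60.1562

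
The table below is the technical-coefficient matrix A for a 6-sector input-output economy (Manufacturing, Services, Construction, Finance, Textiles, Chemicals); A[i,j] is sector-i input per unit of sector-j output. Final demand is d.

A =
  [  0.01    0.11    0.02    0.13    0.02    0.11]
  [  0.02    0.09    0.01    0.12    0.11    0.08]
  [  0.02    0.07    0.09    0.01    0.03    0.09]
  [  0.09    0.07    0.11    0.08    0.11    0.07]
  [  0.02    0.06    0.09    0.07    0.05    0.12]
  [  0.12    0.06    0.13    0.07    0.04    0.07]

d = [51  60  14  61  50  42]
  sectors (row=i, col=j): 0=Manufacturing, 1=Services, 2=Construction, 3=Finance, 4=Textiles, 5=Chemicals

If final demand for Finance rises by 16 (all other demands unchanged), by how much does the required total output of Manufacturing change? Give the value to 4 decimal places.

3.0362

Form M = I − A:
  [  0.99   -0.11   -0.02   -0.13   -0.02   -0.11]
  [ -0.02    0.91   -0.01   -0.12   -0.11   -0.08]
  [ -0.02   -0.07    0.91   -0.01   -0.03   -0.09]
  [ -0.09   -0.07   -0.11    0.92   -0.11   -0.07]
  [ -0.02   -0.06   -0.09   -0.07    0.95   -0.12]
  [ -0.12   -0.06   -0.13   -0.07   -0.04    0.93]
Leontief inverse L = M⁻¹:
  [  1.0544    0.1642    0.0794    0.1898    0.0729    0.1702]
  [  0.0625    1.1467    0.0734    0.1829    0.1638    0.1481]
  [  0.0472    0.1095    1.1324    0.0482    0.0607    0.1361]
  [  0.1329    0.1394    0.1816    1.1500    0.1643    0.1530]
  [  0.0605    0.1124    0.1514    0.1219    1.0935    0.1818]
  [  0.1593    0.1258    0.1935    0.1348    0.0879    1.1451]
Total output x = L · d:
  x_0 = 1.0544·51 + 0.1642·60 + 0.0794·14 + 0.1898·61 + 0.0729·50 + 0.1702·42 = 87.1033
  x_1 = 0.0625·51 + 1.1467·60 + 0.0734·14 + 0.1829·61 + 0.1638·50 + 0.1481·42 = 98.5921
  x_2 = 0.0472·51 + 0.1095·60 + 1.1324·14 + 0.0482·61 + 0.0607·50 + 0.1361·42 = 36.5248
  x_3 = 0.1329·51 + 0.1394·60 + 0.1816·14 + 1.1500·61 + 0.1643·50 + 0.1530·42 = 102.4798
  x_4 = 0.0605·51 + 0.1124·60 + 0.1514·14 + 0.1219·61 + 1.0935·50 + 0.1818·42 = 81.6944
  x_5 = 0.1593·51 + 0.1258·60 + 0.1935·14 + 0.1348·61 + 0.0879·50 + 1.1451·42 = 79.0941
Δx_0 = L[0,3] · Δd_3 = 0.1898 · 16 = 3.0362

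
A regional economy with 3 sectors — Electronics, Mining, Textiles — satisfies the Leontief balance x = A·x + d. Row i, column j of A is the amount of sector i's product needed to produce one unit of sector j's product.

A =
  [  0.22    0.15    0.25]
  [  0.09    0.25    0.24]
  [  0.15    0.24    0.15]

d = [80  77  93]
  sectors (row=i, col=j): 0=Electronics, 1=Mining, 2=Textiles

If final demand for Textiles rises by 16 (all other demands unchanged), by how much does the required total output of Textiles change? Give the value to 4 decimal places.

22.7507

Form M = I − A:
  [  0.78   -0.15   -0.25]
  [ -0.09    0.75   -0.24]
  [ -0.15   -0.24    0.85]
Leontief inverse L = M⁻¹:
  [  1.4428    0.4665    0.5561]
  [  0.2799    1.5563    0.5217]
  [  0.3336    0.5217    1.4219]
Total output x = L · d:
  x_0 = 1.4428·80 + 0.4665·77 + 0.5561·93 = 203.0618
  x_1 = 0.2799·80 + 1.5563·77 + 0.5217·93 = 190.7475
  x_2 = 0.3336·80 + 0.5217·77 + 1.4219·93 = 199.1043
Δx_2 = L[2,2] · Δd_2 = 1.4219 · 16 = 22.7507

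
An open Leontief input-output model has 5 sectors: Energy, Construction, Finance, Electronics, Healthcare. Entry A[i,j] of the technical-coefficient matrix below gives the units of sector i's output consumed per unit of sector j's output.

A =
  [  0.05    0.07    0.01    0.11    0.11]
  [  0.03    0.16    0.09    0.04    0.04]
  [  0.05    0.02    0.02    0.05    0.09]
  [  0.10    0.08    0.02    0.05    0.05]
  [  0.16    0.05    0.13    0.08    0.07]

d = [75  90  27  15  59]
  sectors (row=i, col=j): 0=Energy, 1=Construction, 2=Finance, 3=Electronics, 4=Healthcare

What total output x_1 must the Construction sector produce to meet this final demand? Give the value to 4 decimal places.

122.6304

Form M = I − A:
  [  0.95   -0.07   -0.01   -0.11   -0.11]
  [ -0.03    0.84   -0.09   -0.04   -0.04]
  [ -0.05   -0.02    0.98   -0.05   -0.09]
  [ -0.10   -0.08   -0.02    0.95   -0.05]
  [ -0.16   -0.05   -0.13   -0.08    0.93]
Leontief inverse L = M⁻¹:
  [  1.0988    0.1154    0.0443    0.1468    0.1471]
  [  0.0649    1.2101    0.1233    0.0713    0.0755]
  [  0.0841    0.0461    1.0426    0.0764    0.1169]
  [  0.1343    0.1204    0.0456    1.0827    0.0837]
  [  0.2158    0.1017    0.1639    0.1329    1.1282]
Total output x = L · d:
  x_0 = 1.0988·75 + 0.1154·90 + 0.0443·27 + 0.1468·15 + 0.1471·59 = 104.8741
  x_1 = 0.0649·75 + 1.2101·90 + 0.1233·27 + 0.0713·15 + 0.0755·59 = 122.6304
  x_2 = 0.0841·75 + 0.0461·90 + 1.0426·27 + 0.0764·15 + 0.1169·59 = 46.6439
  x_3 = 0.1343·75 + 0.1204·90 + 0.0456·27 + 1.0827·15 + 0.0837·59 = 43.3125
  x_4 = 0.2158·75 + 0.1017·90 + 0.1639·27 + 0.1329·15 + 1.1282·59 = 98.3227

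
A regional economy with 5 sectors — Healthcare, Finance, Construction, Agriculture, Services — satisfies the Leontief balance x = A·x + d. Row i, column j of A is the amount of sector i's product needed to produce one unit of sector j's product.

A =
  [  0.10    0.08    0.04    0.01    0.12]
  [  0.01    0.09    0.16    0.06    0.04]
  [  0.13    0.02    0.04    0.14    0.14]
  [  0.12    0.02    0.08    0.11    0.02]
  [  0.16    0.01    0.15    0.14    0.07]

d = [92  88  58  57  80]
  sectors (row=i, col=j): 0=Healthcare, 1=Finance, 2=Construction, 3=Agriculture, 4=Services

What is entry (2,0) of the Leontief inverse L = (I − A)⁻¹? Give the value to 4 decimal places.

L[2,0] = 0.2251

Form M = I − A:
  [  0.90   -0.08   -0.04   -0.01   -0.12]
  [ -0.01    0.91   -0.16   -0.06   -0.04]
  [ -0.13   -0.02    0.96   -0.14   -0.14]
  [ -0.12   -0.02   -0.08    0.89   -0.02]
  [ -0.16   -0.01   -0.15   -0.14    0.93]
Leontief inverse L = M⁻¹:
  [  1.1653    0.1079    0.0985    0.0628    0.1712]
  [  0.0763    1.1140    0.2137    0.1241    0.0926]
  [  0.2251    0.0511    1.1089    0.2123    0.2027]
  [  0.1850    0.0452    0.1226    1.1589    0.0692]
  [  0.2655    0.0456    0.2166    0.2208    1.1488]
Total output x = L · d:
  x_0 = 1.1653·92 + 0.1079·88 + 0.0985·58 + 0.0628·57 + 0.1712·80 = 139.6927
  x_1 = 0.0763·92 + 1.1140·88 + 0.2137·58 + 0.1241·57 + 0.0926·80 = 131.9266
  x_2 = 0.2251·92 + 0.0511·88 + 1.1089·58 + 0.2123·57 + 0.2027·80 = 117.8395
  x_3 = 0.1850·92 + 0.0452·88 + 0.1226·58 + 1.1589·57 + 0.0692·80 = 99.7063
  x_4 = 0.2655·92 + 0.0456·88 + 0.2166·58 + 0.2208·57 + 1.1488·80 = 145.4892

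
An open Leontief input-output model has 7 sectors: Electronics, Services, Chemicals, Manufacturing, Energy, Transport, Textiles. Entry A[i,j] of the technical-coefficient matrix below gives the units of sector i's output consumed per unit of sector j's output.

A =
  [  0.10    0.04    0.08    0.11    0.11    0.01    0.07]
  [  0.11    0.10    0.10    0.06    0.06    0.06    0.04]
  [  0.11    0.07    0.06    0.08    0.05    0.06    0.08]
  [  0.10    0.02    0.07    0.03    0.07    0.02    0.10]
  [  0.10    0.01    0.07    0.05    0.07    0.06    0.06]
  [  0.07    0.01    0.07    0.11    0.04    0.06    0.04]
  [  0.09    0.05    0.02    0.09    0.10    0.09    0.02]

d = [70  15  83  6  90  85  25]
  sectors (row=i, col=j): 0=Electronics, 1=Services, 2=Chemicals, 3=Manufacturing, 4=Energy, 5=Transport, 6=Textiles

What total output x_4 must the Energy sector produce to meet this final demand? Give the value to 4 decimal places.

136.2259

Form M = I − A:
  [  0.90   -0.04   -0.08   -0.11   -0.11   -0.01   -0.07]
  [ -0.11    0.90   -0.10   -0.06   -0.06   -0.06   -0.04]
  [ -0.11   -0.07    0.94   -0.08   -0.05   -0.06   -0.08]
  [ -0.10   -0.02   -0.07    0.97   -0.07   -0.02   -0.10]
  [ -0.10   -0.01   -0.07   -0.05    0.93   -0.06   -0.06]
  [ -0.07   -0.01   -0.07   -0.11   -0.04    0.94   -0.04]
  [ -0.09   -0.05   -0.02   -0.09   -0.10   -0.09    0.98]
Leontief inverse L = M⁻¹:
  [  1.1964    0.0784    0.1443    0.1805    0.1845    0.0552    0.1324]
  [  0.2094    1.1450    0.1700    0.1371    0.1337    0.1074    0.1021]
  [  0.2036    0.1101    1.1242    0.1537    0.1226    0.1053    0.1383]
  [  0.1757    0.0515    0.1188    1.0907    0.1308    0.0583    0.1460]
  [  0.1759    0.0394    0.1211    0.1117    1.1294    0.0970    0.1086]
  [  0.1418    0.0373    0.1187    0.1653    0.0946    1.0933    0.0886]
  [  0.1718    0.0800    0.0790    0.1535    0.1622    0.1284    1.0732]
Total output x = L · d:
  x_0 = 1.1964·70 + 0.0784·15 + 0.1443·83 + 0.1805·6 + 0.1845·90 + 0.0552·85 + 0.1324·25 = 122.5973
  x_1 = 0.2094·70 + 1.1450·15 + 0.1700·83 + 0.1371·6 + 0.1337·90 + 0.1074·85 + 0.1021·25 = 70.4775
  x_2 = 0.2036·70 + 0.1101·15 + 1.1242·83 + 0.1537·6 + 0.1226·90 + 0.1053·85 + 0.1383·25 = 133.5769
  x_3 = 0.1757·70 + 0.0515·15 + 0.1188·83 + 1.0907·6 + 0.1308·90 + 0.0583·85 + 0.1460·25 = 49.8559
  x_4 = 0.1759·70 + 0.0394·15 + 0.1211·83 + 0.1117·6 + 1.1294·90 + 0.0970·85 + 0.1086·25 = 136.2259
  x_5 = 0.1418·70 + 0.0373·15 + 0.1187·83 + 0.1653·6 + 0.0946·90 + 1.0933·85 + 0.0886·25 = 124.9916
  x_6 = 0.1718·70 + 0.0800·15 + 0.0790·83 + 0.1535·6 + 0.1622·90 + 0.1284·85 + 1.0732·25 = 73.0490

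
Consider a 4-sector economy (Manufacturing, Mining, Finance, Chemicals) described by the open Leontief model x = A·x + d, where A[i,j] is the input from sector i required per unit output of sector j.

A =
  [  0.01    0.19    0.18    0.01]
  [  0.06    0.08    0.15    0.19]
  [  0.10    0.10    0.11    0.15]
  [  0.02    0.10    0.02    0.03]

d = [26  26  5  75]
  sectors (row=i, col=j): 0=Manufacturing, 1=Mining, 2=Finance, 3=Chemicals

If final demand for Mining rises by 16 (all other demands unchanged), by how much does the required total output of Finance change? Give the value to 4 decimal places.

2.8932

Form M = I − A:
  [  0.99   -0.19   -0.18   -0.01]
  [ -0.06    0.92   -0.15   -0.19]
  [ -0.10   -0.10    0.89   -0.15]
  [ -0.02   -0.10   -0.02    0.97]
Leontief inverse L = M⁻¹:
  [  1.0538    0.2568    0.2587    0.1012]
  [  0.0979    1.1597    0.2212    0.2624]
  [  0.1352    0.1808    1.1864    0.2203]
  [  0.0346    0.1286    0.0526    1.0646]
Total output x = L · d:
  x_0 = 1.0538·26 + 0.2568·26 + 0.2587·5 + 0.1012·75 = 42.9556
  x_1 = 0.0979·26 + 1.1597·26 + 0.2212·5 + 0.2624·75 = 53.4833
  x_2 = 0.1352·26 + 0.1808·26 + 1.1864·5 + 0.2203·75 = 30.6703
  x_3 = 0.0346·26 + 0.1286·26 + 0.0526·5 + 1.0646·75 = 84.3514
Δx_2 = L[2,1] · Δd_1 = 0.1808 · 16 = 2.8932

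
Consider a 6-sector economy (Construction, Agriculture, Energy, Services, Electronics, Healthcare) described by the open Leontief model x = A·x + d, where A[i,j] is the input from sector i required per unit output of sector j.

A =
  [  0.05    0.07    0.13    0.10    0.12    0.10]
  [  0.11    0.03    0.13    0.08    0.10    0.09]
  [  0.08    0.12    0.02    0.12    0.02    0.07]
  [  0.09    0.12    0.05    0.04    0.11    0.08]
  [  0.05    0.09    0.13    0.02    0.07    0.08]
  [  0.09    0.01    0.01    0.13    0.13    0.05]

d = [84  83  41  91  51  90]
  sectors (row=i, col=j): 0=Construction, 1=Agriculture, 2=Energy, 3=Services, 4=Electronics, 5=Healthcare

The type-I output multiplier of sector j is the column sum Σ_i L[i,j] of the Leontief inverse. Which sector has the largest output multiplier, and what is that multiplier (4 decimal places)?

Electronics (2.0558)

Form M = I − A:
  [  0.95   -0.07   -0.13   -0.10   -0.12   -0.10]
  [ -0.11    0.97   -0.13   -0.08   -0.10   -0.09]
  [ -0.08   -0.12    0.98   -0.12   -0.02   -0.07]
  [ -0.09   -0.12   -0.05    0.96   -0.11   -0.08]
  [ -0.05   -0.09   -0.13   -0.02    0.93   -0.08]
  [ -0.09   -0.01   -0.01   -0.13   -0.13    0.95]
Leontief inverse L = M⁻¹:
  [  1.1344    0.1528    0.2107    0.1865    0.2150    0.1832]
  [  0.1879    1.1101    0.2077    0.1651    0.1914    0.1703]
  [  0.1486    0.1796    1.0886    0.1873    0.1032    0.1373]
  [  0.1633    0.1859    0.1310    1.1157    0.1975    0.1551]
  [  0.1163    0.1511    0.1931    0.0922    1.1418    0.1447]
  [  0.1493    0.0742    0.0780    0.1867    0.2067    1.1142]
Total output x = L · d:
  x_0 = 1.1344·84 + 0.1528·83 + 0.2107·41 + 0.1865·91 + 0.2150·51 + 0.1832·90 = 161.0450
  x_1 = 0.1879·84 + 1.1101·83 + 0.2077·41 + 0.1651·91 + 0.1914·51 + 0.1703·90 = 156.5494
  x_2 = 0.1486·84 + 0.1796·83 + 1.0886·41 + 0.1873·91 + 0.1032·51 + 0.1373·90 = 106.6902
  x_3 = 0.1633·84 + 0.1859·83 + 0.1310·41 + 1.1157·91 + 0.1975·51 + 0.1551·90 = 160.0812
  x_4 = 0.1163·84 + 0.1511·83 + 0.1931·41 + 0.0922·91 + 1.1418·51 + 0.1447·90 = 109.8813
  x_5 = 0.1493·84 + 0.0742·83 + 0.0780·41 + 0.1867·91 + 0.2067·51 + 1.1142·90 = 149.7069
Output multipliers (column sums of L):
  Construction: 1.8999
  Agriculture: 1.8538
  Energy: 1.9091
  Services: 1.9335
  Electronics: 2.0558
  Healthcare: 1.9048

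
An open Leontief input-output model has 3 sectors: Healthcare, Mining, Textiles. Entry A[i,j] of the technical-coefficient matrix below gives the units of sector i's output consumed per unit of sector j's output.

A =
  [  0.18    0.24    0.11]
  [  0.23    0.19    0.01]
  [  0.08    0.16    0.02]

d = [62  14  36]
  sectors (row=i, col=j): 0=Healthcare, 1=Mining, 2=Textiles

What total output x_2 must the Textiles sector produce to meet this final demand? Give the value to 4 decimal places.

Form M = I − A:
  [  0.82   -0.24   -0.11]
  [ -0.23    0.81   -0.01]
  [ -0.08   -0.16    0.98]
Leontief inverse L = M⁻¹:
  [  1.3562    0.4328    0.1566]
  [  0.3872    1.3606    0.0573]
  [  0.1739    0.2575    1.0426]
Total output x = L · d:
  x_0 = 1.3562·62 + 0.4328·14 + 0.1566·36 = 95.7811
  x_1 = 0.3872·62 + 1.3606·14 + 0.0573·36 = 45.1221
  x_2 = 0.1739·62 + 0.2575·14 + 1.0426·36 = 51.9204

51.9204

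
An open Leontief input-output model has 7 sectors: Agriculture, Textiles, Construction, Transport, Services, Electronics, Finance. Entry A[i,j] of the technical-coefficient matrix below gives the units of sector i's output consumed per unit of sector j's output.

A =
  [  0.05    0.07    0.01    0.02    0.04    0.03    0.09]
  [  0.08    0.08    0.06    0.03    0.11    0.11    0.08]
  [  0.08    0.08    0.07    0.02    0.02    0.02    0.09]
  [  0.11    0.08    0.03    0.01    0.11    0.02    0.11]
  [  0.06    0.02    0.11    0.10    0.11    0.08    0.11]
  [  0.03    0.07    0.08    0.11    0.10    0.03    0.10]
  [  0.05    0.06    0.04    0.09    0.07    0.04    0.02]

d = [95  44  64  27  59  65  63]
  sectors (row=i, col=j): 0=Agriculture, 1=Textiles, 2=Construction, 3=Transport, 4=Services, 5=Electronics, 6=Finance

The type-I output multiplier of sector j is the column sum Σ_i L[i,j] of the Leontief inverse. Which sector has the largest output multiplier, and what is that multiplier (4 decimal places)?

Form M = I − A:
  [  0.95   -0.07   -0.01   -0.02   -0.04   -0.03   -0.09]
  [ -0.08    0.92   -0.06   -0.03   -0.11   -0.11   -0.08]
  [ -0.08   -0.08    0.93   -0.02   -0.02   -0.02   -0.09]
  [ -0.11   -0.08   -0.03    0.99   -0.11   -0.02   -0.11]
  [ -0.06   -0.02   -0.11   -0.10    0.89   -0.08   -0.11]
  [ -0.03   -0.07   -0.08   -0.11   -0.10    0.97   -0.10]
  [ -0.05   -0.06   -0.04   -0.09   -0.07   -0.04    0.98]
Leontief inverse L = M⁻¹:
  [  1.0857    0.1061    0.0415    0.0536    0.0868    0.0603    0.1341]
  [  0.1434    1.1439    0.1222    0.0926    0.1932    0.1614    0.1663]
  [  0.1236    0.1252    1.1054    0.0546    0.0698    0.0536    0.1425]
  [  0.1633    0.1320    0.0789    1.0605    0.1779    0.0656    0.1787]
  [  0.1307    0.0878    0.1732    0.1618    1.1943    0.1277    0.2003]
  [  0.0962    0.1309    0.1363    0.1628    0.1789    1.0771    0.1803]
  [  0.0975    0.1043    0.0799    0.1262    0.1281    0.0742    1.0813]
Total output x = L · d:
  x_0 = 1.0857·95 + 0.1061·44 + 0.0415·64 + 0.0536·27 + 0.0868·59 + 0.0603·65 + 0.1341·63 = 129.3973
  x_1 = 0.1434·95 + 1.1439·44 + 0.1222·64 + 0.0926·27 + 0.1932·59 + 0.1614·65 + 0.1663·63 = 106.6427
  x_2 = 0.1236·95 + 0.1252·44 + 1.1054·64 + 0.0546·27 + 0.0698·59 + 0.0536·65 + 0.1425·63 = 106.0466
  x_3 = 0.1633·95 + 0.1320·44 + 0.0789·64 + 1.0605·27 + 0.1779·59 + 0.0656·65 + 0.1787·63 = 81.0146
  x_4 = 0.1307·95 + 0.0878·44 + 0.1732·64 + 0.1618·27 + 1.1943·59 + 0.1277·65 + 0.2003·63 = 123.1176
  x_5 = 0.0962·95 + 0.1309·44 + 0.1363·64 + 0.1628·27 + 0.1789·59 + 1.0771·65 + 0.1803·63 = 119.9397
  x_6 = 0.0975·95 + 0.1043·44 + 0.0799·64 + 0.1262·27 + 0.1281·59 + 0.0742·65 + 1.0813·63 = 102.8749
Output multipliers (column sums of L):
  Agriculture: 1.8403
  Textiles: 1.8302
  Construction: 1.7373
  Transport: 1.7122
  Services: 2.0290
  Electronics: 1.6198
  Finance: 2.0836

Finance (2.0836)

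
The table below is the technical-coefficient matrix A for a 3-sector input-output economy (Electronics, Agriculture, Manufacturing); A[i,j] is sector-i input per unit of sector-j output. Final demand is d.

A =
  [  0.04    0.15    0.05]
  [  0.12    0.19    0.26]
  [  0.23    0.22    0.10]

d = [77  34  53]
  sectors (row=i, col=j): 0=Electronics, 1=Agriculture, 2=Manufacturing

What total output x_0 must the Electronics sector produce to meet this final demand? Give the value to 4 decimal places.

99.9898

Form M = I − A:
  [  0.96   -0.15   -0.05]
  [ -0.12    0.81   -0.26]
  [ -0.23   -0.22    0.90]
Leontief inverse L = M⁻¹:
  [  1.1029    0.2397    0.1305]
  [  0.2755    1.3996    0.4196]
  [  0.3492    0.4034    1.2470]
Total output x = L · d:
  x_0 = 1.1029·77 + 0.2397·34 + 0.1305·53 = 99.9898
  x_1 = 0.2755·77 + 1.3996·34 + 0.4196·53 = 91.0365
  x_2 = 0.3492·77 + 0.4034·34 + 1.2470·53 = 106.6952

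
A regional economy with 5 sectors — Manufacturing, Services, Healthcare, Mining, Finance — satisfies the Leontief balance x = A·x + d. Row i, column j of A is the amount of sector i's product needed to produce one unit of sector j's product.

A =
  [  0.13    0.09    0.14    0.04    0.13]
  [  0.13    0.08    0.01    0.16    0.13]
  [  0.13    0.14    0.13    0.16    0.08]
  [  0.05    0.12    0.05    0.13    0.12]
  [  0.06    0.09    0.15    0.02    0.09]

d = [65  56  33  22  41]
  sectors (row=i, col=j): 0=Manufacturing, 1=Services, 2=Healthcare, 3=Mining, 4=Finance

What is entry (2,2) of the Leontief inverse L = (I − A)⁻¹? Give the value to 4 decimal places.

Form M = I − A:
  [  0.87   -0.09   -0.14   -0.04   -0.13]
  [ -0.13    0.92   -0.01   -0.16   -0.13]
  [ -0.13   -0.14    0.87   -0.16   -0.08]
  [ -0.05   -0.12   -0.05    0.87   -0.12]
  [ -0.06   -0.09   -0.15   -0.02    0.91]
Leontief inverse L = M⁻¹:
  [  1.2434    0.2037    0.2537    0.1470    0.2484]
  [  0.2238    1.1818    0.1061    0.2527    0.2434]
  [  0.2610    0.2769    1.2507    0.2981    0.2261]
  [  0.1380    0.2155    0.1337    1.2251    0.2238]
  [  0.1502    0.1807    0.2363    0.1108    1.1815]
Total output x = L · d:
  x_0 = 1.2434·65 + 0.2037·56 + 0.2537·33 + 0.1470·22 + 0.2484·41 = 114.0169
  x_1 = 0.2238·65 + 1.1818·56 + 0.1061·33 + 0.2527·22 + 0.2434·41 = 99.7650
  x_2 = 0.2610·65 + 0.2769·56 + 1.2507·33 + 0.2981·22 + 0.2261·41 = 89.5717
  x_3 = 0.1380·65 + 0.2155·56 + 0.1337·33 + 1.2251·22 + 0.2238·41 = 61.5841
  x_4 = 0.1502·65 + 0.1807·56 + 0.2363·33 + 0.1108·22 + 1.1815·41 = 78.5575

L[2,2] = 1.2507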